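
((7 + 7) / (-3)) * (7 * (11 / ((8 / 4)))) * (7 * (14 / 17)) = -52822 / 51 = -1035.73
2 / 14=1 / 7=0.14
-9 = -9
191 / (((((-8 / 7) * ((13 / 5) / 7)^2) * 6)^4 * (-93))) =-1032689787262109375 / 402712135027458048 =-2.56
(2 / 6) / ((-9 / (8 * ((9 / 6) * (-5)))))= 20 / 9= 2.22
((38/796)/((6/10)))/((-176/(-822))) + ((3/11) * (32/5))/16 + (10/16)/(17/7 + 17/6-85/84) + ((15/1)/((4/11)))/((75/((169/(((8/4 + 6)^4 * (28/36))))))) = 14018477327/21339422720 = 0.66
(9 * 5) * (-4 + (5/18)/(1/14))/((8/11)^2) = -605/64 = -9.45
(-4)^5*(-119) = 121856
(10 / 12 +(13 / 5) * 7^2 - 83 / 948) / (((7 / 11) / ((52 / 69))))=12408539 / 81765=151.76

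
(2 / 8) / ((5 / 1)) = 1 / 20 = 0.05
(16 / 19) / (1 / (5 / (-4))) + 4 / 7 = -64 / 133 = -0.48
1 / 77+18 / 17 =1403 / 1309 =1.07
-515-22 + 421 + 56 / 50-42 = -3922 / 25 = -156.88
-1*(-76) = 76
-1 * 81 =-81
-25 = -25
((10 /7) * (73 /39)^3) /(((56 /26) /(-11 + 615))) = 587415670 /223587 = 2627.24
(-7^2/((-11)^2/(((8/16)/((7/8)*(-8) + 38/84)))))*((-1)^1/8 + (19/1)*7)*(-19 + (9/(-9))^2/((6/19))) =-6927571/106480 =-65.06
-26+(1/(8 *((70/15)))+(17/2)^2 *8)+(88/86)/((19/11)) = 50566867/91504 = 552.62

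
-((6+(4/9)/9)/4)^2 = -60025/26244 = -2.29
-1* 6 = -6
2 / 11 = 0.18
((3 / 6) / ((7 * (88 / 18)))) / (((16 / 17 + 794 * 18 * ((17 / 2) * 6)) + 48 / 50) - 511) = 3825 / 190690643528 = 0.00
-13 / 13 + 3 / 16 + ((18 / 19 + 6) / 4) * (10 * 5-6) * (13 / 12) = 24921 / 304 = 81.98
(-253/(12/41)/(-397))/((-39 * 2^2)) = -10373/743184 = -0.01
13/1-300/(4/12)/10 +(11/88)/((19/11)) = -11693/152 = -76.93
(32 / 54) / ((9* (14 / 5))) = 40 / 1701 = 0.02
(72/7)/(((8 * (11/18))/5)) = 810/77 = 10.52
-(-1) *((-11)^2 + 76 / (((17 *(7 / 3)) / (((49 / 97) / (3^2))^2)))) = 522592519 / 4318731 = 121.01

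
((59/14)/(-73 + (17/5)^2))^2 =2175625/462422016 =0.00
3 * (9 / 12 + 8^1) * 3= 315 / 4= 78.75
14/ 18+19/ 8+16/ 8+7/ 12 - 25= -1387/ 72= -19.26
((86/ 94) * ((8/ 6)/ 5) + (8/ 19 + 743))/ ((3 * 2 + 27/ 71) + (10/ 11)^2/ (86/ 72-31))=117.07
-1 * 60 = -60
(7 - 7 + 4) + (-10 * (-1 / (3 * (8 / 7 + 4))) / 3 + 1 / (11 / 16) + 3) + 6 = 26143 / 1782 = 14.67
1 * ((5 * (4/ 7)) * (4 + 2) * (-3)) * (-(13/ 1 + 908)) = 331560/ 7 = 47365.71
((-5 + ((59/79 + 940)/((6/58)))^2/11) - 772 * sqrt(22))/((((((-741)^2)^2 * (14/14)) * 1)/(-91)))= -0.00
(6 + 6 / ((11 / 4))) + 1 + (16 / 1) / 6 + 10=721 / 33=21.85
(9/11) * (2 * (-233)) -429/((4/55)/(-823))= 213588759/44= 4854289.98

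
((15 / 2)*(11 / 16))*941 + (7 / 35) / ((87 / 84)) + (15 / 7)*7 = 22583921 / 4640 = 4867.22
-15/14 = -1.07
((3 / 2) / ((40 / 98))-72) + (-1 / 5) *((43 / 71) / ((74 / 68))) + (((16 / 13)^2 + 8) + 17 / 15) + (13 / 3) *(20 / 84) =-63498346241 / 1118786760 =-56.76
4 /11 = 0.36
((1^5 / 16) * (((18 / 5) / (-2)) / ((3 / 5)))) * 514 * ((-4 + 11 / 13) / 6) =10537 / 208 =50.66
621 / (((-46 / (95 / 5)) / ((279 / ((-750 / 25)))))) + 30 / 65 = 620337 / 260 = 2385.91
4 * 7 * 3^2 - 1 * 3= 249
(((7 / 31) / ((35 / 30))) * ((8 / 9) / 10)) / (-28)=-2 / 3255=-0.00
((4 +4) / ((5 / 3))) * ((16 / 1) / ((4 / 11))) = 1056 / 5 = 211.20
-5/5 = -1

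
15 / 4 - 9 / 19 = 249 / 76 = 3.28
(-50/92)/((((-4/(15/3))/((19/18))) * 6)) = 2375/19872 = 0.12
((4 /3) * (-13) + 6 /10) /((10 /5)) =-251 /30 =-8.37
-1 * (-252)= 252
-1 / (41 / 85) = -85 / 41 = -2.07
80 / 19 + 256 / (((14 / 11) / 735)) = 147844.21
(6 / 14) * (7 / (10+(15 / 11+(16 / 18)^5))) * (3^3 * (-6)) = -315675954 / 7741573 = -40.78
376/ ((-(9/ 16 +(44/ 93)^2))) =-52032384/ 108817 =-478.16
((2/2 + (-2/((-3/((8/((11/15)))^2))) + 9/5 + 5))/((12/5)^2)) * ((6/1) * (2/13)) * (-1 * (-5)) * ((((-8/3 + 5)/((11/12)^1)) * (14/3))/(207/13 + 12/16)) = 172215400/3461931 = 49.75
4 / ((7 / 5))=20 / 7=2.86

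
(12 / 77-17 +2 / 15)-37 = -62036 / 1155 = -53.71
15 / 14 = 1.07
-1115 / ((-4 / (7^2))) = 54635 / 4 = 13658.75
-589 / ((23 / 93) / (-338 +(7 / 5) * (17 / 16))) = 1474651617 / 1840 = 801441.10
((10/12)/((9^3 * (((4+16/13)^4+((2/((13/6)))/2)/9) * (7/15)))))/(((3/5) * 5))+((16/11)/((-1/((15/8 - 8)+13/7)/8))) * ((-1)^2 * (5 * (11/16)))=111766612079845/654699815532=170.71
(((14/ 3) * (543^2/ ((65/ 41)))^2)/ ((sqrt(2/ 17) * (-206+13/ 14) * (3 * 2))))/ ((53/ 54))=-4773883899257046 * sqrt(34)/ 71432075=-389688908.91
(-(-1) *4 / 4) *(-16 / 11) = -16 / 11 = -1.45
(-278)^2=77284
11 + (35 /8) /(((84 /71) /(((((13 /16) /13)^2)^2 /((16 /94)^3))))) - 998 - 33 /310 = -492846616193633 /499289948160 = -987.10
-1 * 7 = -7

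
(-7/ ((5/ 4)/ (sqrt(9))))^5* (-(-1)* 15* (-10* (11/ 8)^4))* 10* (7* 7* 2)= 17579824885854/ 25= 703192995434.16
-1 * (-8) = 8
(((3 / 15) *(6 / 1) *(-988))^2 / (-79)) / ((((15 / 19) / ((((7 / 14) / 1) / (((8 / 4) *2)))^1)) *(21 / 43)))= -398754824 / 69125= -5768.61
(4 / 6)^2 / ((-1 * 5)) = -4 / 45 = -0.09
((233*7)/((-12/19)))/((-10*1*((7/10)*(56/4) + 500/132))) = 17941/944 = 19.01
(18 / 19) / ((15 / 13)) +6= 648 / 95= 6.82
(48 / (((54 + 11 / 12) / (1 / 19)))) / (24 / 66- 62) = -1056 / 1414873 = -0.00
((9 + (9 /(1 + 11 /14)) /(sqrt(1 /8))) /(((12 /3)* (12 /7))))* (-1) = -147* sqrt(2) /100-21 /16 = -3.39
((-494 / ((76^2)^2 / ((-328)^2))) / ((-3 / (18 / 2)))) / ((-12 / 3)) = -65559 / 54872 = -1.19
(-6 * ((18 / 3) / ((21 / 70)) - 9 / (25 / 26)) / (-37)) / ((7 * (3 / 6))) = 456 / 925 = 0.49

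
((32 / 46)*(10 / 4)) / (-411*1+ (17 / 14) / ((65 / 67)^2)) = -2366000 / 557389751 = -0.00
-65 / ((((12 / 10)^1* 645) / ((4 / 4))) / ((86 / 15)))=-13 / 27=-0.48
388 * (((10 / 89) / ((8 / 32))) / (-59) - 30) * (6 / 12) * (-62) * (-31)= -58752810760 / 5251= -11188880.36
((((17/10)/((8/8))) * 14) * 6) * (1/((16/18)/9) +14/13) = 1599.63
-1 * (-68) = 68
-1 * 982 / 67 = -982 / 67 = -14.66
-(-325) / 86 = 325 / 86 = 3.78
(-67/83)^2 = 4489/6889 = 0.65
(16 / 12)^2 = 1.78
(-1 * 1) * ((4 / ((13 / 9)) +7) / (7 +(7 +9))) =-127 / 299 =-0.42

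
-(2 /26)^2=-1 /169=-0.01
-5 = -5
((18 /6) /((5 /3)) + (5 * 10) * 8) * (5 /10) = 2009 /10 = 200.90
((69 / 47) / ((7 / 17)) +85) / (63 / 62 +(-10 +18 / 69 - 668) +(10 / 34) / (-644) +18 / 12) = -1412726792 / 10770648733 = -0.13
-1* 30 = -30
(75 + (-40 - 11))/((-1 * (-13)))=24/13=1.85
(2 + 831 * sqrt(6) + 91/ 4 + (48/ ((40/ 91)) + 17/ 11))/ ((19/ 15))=89427/ 836 + 12465 * sqrt(6)/ 19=1713.96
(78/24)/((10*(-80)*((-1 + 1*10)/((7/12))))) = -91/345600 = -0.00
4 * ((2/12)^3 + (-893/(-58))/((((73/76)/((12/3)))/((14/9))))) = 45609413/114318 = 398.97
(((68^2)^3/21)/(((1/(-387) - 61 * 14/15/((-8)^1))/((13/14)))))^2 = 9512074321423852795173273600/25189181521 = 377625383083357422.73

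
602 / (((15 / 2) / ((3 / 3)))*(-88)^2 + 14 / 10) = 0.01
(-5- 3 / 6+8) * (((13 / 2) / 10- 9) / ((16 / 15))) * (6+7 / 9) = -50935 / 384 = -132.64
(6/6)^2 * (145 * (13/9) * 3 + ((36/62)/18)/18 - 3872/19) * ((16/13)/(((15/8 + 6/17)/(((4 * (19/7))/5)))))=19588495616/38464335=509.26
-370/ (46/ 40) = -7400/ 23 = -321.74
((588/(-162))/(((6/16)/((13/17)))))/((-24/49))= 62426/4131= 15.11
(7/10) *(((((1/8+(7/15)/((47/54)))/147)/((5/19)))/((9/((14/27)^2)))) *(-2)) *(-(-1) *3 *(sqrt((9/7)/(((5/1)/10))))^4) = -47234/3331125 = -0.01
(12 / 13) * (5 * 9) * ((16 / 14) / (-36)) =-120 / 91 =-1.32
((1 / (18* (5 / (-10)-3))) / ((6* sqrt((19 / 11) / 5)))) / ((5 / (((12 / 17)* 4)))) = -8* sqrt(1045) / 101745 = -0.00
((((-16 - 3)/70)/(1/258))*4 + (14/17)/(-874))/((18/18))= -72834161/260015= -280.12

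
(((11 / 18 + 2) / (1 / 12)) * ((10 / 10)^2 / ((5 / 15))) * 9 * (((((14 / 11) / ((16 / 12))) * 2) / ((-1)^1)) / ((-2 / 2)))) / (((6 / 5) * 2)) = 672.95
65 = 65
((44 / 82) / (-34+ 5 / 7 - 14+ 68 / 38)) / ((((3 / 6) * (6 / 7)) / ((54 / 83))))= -0.02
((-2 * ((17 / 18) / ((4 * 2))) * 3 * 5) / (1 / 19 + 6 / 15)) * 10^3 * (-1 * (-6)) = -2018750 / 43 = -46947.67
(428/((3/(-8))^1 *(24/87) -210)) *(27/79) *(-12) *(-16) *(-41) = 293121792/53483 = 5480.65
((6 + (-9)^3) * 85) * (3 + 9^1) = -737460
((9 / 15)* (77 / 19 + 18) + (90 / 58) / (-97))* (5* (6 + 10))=56506656 / 53447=1057.25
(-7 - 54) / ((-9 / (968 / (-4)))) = -14762 / 9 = -1640.22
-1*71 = -71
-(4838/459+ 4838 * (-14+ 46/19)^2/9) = -11943865718/165699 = -72081.70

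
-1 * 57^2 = -3249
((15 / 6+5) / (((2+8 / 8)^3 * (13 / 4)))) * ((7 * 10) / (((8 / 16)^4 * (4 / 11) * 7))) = 4400 / 117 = 37.61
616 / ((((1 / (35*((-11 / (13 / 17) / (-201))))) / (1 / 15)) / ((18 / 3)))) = 1612688 / 2613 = 617.18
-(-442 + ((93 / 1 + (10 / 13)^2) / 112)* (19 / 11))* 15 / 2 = 1375911195 / 416416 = 3304.17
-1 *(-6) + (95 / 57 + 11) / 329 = 5960 / 987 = 6.04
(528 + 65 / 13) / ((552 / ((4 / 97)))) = 533 / 13386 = 0.04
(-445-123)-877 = -1445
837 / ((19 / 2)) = 1674 / 19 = 88.11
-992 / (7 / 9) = -8928 / 7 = -1275.43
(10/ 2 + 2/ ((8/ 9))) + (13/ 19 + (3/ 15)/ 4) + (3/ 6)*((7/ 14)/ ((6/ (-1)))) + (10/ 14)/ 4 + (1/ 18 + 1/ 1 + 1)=487259/ 47880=10.18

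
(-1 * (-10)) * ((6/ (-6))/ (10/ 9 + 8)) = -45/ 41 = -1.10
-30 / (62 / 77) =-37.26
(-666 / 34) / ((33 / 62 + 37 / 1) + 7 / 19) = -0.52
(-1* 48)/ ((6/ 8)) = -64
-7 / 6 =-1.17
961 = 961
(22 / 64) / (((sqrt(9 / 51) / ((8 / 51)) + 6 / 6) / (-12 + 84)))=-1584 / 395 + 594 * sqrt(51) / 395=6.73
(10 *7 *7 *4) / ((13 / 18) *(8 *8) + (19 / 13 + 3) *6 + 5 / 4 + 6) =917280 / 37553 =24.43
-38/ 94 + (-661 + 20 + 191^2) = 1684461/ 47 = 35839.60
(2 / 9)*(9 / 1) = 2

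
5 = 5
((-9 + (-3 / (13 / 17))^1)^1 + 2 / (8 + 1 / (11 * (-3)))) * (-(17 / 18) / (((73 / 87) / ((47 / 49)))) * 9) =1505860119 / 12229763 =123.13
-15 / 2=-7.50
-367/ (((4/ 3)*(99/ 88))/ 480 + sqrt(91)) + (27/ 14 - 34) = -37580800*sqrt(91)/ 9318399 - 4182316991/ 130457586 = -70.53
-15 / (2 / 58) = -435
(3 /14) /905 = 3 /12670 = 0.00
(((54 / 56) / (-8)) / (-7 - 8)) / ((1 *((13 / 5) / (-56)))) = -9 / 52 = -0.17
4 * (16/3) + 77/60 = 1357/60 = 22.62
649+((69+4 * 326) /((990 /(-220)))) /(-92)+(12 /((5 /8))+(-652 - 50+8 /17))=-1056157 /35190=-30.01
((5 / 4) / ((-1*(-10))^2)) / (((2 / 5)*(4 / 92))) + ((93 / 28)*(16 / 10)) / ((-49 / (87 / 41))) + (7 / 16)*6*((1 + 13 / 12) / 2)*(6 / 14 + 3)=22193921 / 2250080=9.86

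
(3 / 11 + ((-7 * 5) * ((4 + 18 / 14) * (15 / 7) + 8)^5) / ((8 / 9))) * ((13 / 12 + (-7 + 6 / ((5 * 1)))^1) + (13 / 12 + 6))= -8922615672293525729 / 35511174160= -251262197.98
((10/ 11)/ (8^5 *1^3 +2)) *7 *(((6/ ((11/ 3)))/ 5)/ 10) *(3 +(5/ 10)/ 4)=63/ 3172136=0.00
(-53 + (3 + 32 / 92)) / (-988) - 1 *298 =-297.95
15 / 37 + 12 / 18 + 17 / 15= 408 / 185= 2.21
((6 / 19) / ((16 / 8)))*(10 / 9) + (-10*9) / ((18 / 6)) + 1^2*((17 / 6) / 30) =-29.73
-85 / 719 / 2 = -85 / 1438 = -0.06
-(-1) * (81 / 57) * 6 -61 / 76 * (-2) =385 / 38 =10.13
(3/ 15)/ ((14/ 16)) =8/ 35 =0.23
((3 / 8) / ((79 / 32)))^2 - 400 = -399.98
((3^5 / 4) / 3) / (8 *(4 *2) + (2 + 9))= 0.27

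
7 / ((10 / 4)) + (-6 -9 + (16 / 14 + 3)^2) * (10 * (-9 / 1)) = -191.89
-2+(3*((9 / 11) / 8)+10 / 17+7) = 8819 / 1496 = 5.90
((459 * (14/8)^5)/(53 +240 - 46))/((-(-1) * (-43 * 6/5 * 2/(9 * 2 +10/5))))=-5.91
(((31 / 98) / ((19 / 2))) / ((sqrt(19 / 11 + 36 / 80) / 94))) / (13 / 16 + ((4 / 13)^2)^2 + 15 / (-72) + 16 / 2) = 7989768384 * sqrt(26345) / 5265757318969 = 0.25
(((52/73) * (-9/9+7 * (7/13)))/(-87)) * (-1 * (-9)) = -432/2117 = -0.20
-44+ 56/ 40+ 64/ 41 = -8413/ 205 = -41.04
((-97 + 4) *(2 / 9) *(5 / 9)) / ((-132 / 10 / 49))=42.62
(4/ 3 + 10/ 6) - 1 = 2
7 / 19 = 0.37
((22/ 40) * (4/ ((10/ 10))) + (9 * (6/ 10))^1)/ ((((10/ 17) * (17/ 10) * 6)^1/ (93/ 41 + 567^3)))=47333147548/ 205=230893402.67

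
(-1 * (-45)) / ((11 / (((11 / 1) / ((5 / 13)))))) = 117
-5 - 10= -15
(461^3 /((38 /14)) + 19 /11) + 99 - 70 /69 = 520527635611 /14421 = 36095113.77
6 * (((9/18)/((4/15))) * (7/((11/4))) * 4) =1260/11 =114.55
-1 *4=-4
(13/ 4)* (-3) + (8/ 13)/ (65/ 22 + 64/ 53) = -9.60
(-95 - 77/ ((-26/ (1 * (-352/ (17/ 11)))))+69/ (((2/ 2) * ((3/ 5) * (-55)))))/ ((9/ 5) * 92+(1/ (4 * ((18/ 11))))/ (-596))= -402475939200/ 86376057911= -4.66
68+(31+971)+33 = 1103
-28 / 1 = -28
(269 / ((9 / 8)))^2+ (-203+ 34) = 4617415 / 81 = 57005.12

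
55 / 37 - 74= -2683 / 37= -72.51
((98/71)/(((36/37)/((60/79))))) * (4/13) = 0.33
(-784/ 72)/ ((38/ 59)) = -16.91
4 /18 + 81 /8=745 /72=10.35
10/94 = 5/47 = 0.11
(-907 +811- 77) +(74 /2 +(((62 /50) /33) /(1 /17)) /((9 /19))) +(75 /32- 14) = -34762709 /237600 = -146.31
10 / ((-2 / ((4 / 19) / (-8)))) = 5 / 38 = 0.13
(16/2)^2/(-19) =-64/19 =-3.37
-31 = -31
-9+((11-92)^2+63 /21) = 6555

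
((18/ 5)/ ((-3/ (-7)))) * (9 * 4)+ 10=1562/ 5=312.40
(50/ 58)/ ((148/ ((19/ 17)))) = 475/ 72964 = 0.01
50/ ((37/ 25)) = 1250/ 37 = 33.78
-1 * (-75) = 75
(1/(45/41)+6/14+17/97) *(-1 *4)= -185156/30555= -6.06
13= 13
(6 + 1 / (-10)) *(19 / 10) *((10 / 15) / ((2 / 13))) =14573 / 300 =48.58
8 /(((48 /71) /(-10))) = -355 /3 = -118.33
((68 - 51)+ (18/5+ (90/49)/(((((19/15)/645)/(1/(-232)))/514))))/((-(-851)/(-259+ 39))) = 12185691782/22976149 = 530.36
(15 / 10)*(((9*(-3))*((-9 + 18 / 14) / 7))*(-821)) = -1795527 / 49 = -36643.41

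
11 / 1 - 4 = 7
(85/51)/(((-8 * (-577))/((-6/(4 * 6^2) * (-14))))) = 35/166176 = 0.00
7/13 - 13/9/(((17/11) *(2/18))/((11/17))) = -18426/3757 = -4.90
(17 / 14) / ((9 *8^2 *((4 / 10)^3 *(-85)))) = -25 / 64512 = -0.00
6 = 6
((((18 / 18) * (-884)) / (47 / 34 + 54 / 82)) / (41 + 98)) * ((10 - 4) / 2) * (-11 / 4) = 10166442 / 395455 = 25.71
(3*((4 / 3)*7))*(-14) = -392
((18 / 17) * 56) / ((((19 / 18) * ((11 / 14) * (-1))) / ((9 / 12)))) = -53.62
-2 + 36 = 34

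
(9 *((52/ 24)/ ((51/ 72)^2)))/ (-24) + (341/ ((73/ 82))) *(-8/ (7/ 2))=-129535436/ 147679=-877.14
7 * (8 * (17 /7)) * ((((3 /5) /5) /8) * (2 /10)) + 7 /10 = 1.11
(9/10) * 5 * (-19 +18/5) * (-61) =42273/10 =4227.30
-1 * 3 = -3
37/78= 0.47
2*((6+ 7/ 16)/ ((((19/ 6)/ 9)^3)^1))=295.58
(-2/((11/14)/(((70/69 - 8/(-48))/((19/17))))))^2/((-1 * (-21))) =214996348/623895723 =0.34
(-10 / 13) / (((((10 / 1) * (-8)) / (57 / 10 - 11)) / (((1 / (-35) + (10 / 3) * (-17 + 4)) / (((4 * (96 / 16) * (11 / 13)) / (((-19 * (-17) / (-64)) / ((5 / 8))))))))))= -77942807 / 88704000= -0.88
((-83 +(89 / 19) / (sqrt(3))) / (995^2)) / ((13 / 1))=-83 / 12870325 +89 * sqrt(3) / 733608525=-0.00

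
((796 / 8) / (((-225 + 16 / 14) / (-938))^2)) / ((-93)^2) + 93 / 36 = 236613136085 / 84950097444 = 2.79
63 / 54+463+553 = 6103 / 6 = 1017.17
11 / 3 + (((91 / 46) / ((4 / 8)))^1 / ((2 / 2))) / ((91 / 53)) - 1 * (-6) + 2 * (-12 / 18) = 734 / 69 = 10.64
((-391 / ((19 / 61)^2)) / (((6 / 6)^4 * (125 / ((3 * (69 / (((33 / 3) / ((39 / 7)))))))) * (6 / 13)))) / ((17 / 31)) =-92812452759 / 6949250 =-13355.75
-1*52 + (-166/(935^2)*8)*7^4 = -48648228/874225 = -55.65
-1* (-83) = 83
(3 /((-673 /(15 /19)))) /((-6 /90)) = 675 /12787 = 0.05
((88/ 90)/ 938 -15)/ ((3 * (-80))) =316553/ 5065200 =0.06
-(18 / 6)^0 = -1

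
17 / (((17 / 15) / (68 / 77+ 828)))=957360 / 77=12433.25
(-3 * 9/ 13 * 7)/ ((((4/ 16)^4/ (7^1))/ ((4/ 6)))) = -225792/ 13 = -17368.62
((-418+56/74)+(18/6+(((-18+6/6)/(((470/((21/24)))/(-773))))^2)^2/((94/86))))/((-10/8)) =-113769729772871906864551/434471181260800000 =-261857.94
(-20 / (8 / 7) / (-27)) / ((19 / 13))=455 / 1026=0.44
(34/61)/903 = 0.00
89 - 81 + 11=19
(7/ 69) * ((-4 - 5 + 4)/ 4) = -35/ 276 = -0.13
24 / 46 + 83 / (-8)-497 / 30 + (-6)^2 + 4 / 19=9.79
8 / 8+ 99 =100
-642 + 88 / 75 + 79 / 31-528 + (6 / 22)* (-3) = -29848492 / 25575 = -1167.10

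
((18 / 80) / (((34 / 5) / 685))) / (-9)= -685 / 272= -2.52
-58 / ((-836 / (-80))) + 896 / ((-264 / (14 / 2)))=-18376 / 627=-29.31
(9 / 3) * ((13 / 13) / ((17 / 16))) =48 / 17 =2.82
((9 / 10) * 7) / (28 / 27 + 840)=243 / 32440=0.01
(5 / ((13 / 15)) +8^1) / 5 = 179 / 65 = 2.75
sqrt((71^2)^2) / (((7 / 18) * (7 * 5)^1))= 90738 / 245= 370.36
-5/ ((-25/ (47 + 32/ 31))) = 1489/ 155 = 9.61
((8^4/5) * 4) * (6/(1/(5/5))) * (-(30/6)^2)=-491520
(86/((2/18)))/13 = 774/13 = 59.54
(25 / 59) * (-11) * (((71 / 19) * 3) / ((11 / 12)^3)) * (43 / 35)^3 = -29263664448 / 232624315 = -125.80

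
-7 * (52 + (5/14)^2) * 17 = -173689/28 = -6203.18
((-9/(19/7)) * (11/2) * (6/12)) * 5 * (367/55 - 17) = 8946/19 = 470.84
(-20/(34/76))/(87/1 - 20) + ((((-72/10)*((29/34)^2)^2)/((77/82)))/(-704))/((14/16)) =-1753567853437/2654250608240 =-0.66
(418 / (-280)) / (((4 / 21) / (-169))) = 105963 / 80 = 1324.54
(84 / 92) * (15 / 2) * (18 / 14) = 405 / 46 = 8.80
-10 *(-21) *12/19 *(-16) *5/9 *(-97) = 2172800/19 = 114357.89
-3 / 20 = -0.15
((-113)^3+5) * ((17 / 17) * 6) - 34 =-8657386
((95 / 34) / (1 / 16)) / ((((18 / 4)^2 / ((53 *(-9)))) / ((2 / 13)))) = -322240 / 1989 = -162.01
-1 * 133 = -133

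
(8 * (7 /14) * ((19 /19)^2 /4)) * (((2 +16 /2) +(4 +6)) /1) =20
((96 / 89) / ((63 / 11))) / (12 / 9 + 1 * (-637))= -352 / 1188061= -0.00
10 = 10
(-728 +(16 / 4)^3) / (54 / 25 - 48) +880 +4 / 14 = 3588926 / 4011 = 894.77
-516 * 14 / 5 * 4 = -28896 / 5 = -5779.20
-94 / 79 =-1.19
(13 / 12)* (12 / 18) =13 / 18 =0.72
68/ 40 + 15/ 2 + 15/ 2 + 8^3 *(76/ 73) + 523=783101/ 730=1072.74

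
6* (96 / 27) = 21.33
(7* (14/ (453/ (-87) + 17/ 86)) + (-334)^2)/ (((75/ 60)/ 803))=71651006.54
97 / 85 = 1.14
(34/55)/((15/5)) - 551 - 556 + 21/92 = -16797667/15180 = -1106.57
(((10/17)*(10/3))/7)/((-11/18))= -600/1309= -0.46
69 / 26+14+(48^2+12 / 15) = 301789 / 130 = 2321.45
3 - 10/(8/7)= -23/4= -5.75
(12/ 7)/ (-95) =-12/ 665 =-0.02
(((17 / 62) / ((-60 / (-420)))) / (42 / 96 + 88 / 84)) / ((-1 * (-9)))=0.14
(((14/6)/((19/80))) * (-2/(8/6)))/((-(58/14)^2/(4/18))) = 27440/143811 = 0.19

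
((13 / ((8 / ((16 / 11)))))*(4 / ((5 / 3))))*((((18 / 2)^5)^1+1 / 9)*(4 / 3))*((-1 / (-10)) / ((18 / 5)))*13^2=9340624592 / 4455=2096660.96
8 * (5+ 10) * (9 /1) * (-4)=-4320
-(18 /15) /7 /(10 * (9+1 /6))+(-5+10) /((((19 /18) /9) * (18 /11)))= 4764033 /182875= 26.05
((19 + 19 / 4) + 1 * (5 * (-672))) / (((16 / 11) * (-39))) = 146795 / 2496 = 58.81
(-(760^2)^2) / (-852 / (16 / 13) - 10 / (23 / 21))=475664480.30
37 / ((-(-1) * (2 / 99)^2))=362637 / 4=90659.25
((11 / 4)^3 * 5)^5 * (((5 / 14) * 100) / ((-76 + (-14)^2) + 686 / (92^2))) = 863189172508156007421875 / 238725086838784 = 3615829337.16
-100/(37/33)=-3300/37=-89.19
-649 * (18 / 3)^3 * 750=-105138000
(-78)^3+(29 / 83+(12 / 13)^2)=-6656524051 / 14027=-474550.80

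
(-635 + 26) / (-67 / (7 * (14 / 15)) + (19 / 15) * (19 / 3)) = 2685690 / 9847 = 272.74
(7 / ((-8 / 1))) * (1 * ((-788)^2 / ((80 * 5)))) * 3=-814989 / 200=-4074.94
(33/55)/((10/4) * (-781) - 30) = -6/19825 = -0.00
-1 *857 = -857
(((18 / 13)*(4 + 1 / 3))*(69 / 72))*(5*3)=345 / 4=86.25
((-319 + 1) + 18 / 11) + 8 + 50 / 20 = -305.86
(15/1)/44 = 15/44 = 0.34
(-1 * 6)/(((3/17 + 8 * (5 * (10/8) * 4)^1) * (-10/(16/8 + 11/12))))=119/13612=0.01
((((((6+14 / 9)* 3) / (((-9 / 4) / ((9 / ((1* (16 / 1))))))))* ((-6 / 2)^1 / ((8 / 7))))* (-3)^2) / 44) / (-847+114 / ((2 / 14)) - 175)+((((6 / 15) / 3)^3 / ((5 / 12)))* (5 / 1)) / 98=-8253901 / 620928000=-0.01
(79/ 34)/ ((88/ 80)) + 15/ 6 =1725/ 374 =4.61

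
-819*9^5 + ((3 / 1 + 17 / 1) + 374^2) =-48221235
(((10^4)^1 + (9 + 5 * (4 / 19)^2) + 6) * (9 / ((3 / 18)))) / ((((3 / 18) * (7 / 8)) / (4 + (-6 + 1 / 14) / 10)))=223507008504 / 17689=12635367.09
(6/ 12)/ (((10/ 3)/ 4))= 0.60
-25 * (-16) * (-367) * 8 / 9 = -130488.89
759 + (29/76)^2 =4384825/5776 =759.15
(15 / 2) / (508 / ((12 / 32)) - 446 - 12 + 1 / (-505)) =22725 / 2716894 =0.01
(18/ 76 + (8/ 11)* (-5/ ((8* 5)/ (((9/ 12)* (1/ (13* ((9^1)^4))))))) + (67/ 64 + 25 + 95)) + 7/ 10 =231947801281/ 1901465280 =121.98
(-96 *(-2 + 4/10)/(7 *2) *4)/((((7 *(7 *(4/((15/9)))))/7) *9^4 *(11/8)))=1024/3536379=0.00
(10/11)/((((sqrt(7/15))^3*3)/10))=500*sqrt(105)/539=9.51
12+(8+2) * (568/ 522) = 5972/ 261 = 22.88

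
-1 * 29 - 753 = -782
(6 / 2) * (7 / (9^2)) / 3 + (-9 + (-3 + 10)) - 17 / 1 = -1532 / 81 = -18.91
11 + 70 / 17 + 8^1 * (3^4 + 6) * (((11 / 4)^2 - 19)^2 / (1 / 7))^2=81277179497335 / 139264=583619452.96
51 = 51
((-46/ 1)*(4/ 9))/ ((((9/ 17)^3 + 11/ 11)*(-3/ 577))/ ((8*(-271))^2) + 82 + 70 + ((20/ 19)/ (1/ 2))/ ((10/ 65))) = -23290701067601152/ 188750612883929211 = -0.12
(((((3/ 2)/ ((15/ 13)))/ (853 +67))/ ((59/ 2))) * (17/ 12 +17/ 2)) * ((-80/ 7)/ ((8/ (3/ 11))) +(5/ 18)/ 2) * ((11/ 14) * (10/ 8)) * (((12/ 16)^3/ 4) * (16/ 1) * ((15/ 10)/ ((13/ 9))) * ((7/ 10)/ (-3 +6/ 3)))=63801/ 444661760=0.00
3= 3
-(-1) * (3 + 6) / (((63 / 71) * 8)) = 71 / 56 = 1.27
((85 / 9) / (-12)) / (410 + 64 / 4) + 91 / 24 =87181 / 23004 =3.79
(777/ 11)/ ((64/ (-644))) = -125097/ 176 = -710.78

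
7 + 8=15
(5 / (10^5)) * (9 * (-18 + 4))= -0.01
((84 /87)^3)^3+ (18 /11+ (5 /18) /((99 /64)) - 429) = -5512299004226748121 /12925867064499279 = -426.45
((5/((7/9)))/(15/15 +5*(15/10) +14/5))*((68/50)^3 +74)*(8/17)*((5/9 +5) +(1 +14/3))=1932015264/8404375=229.88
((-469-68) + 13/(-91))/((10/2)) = -752/7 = -107.43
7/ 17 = 0.41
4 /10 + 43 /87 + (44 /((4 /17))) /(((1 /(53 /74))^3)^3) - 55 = -1297675838627124814379 /28945078687159549440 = -44.83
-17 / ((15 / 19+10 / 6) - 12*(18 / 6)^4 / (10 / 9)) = 4845 / 248618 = 0.02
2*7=14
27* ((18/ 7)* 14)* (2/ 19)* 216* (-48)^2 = 967458816/ 19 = 50918885.05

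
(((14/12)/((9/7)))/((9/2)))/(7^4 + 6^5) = 49/2473011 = 0.00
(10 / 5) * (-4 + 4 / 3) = -16 / 3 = -5.33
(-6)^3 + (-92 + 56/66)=-10136/33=-307.15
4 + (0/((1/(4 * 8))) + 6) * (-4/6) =0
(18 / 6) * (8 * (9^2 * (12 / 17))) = 23328 / 17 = 1372.24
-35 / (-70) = 1 / 2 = 0.50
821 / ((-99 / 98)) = -80458 / 99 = -812.71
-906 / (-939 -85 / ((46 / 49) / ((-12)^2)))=0.06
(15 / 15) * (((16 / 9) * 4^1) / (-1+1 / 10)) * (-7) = 4480 / 81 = 55.31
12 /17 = 0.71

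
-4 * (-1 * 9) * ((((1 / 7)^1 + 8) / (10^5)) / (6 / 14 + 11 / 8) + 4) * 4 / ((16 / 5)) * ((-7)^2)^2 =109126681713 / 252500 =432184.88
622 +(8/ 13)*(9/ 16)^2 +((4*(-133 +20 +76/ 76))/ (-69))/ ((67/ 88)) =1212985343/ 1923168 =630.72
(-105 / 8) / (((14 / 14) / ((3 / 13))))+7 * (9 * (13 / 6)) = 133.47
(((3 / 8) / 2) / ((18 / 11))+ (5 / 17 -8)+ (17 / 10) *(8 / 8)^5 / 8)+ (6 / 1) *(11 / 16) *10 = 276389 / 8160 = 33.87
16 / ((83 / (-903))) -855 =-85413 / 83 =-1029.07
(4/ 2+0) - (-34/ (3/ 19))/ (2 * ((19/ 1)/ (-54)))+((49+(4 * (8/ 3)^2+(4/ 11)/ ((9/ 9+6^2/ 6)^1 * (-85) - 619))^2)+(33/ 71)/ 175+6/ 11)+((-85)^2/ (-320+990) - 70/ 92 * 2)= 77976364022644035569/ 138285550569508650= 563.88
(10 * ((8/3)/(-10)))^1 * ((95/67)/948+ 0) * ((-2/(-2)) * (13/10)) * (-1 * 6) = 0.03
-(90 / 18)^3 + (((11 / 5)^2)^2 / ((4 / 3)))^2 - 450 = -1664520071 / 6250000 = -266.32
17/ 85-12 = -59/ 5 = -11.80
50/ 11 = 4.55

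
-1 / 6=-0.17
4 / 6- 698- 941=-1638.33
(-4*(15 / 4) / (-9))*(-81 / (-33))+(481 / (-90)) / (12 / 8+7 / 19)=43246 / 35145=1.23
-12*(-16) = 192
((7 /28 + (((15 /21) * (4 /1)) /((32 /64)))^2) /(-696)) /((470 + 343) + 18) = -6449 /113361696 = -0.00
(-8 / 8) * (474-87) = -387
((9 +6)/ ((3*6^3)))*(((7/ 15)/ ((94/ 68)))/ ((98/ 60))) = 0.00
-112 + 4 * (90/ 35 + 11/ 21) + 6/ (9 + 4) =-27070/ 273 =-99.16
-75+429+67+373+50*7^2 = 3244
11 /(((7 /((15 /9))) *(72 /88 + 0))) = 605 /189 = 3.20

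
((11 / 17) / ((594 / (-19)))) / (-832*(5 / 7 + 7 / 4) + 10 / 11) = 1463 / 144862236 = 0.00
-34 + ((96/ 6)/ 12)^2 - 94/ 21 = -2312/ 63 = -36.70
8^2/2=32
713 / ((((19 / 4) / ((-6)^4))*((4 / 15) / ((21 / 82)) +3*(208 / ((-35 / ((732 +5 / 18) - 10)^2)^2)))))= 9902375582400 / 7056737886523847407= 0.00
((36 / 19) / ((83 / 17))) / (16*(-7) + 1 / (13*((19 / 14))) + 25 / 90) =-143208 / 41206595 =-0.00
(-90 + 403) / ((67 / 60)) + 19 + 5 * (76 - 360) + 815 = -20482 / 67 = -305.70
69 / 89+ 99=8880 / 89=99.78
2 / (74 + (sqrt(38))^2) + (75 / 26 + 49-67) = -10991 / 728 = -15.10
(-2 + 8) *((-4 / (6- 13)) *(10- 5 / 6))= 220 / 7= 31.43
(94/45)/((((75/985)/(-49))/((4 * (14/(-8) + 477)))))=-1724933182/675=-2555456.57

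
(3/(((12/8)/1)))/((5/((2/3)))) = 4/15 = 0.27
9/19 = 0.47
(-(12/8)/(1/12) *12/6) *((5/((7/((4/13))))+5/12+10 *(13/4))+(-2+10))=-134763/91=-1480.91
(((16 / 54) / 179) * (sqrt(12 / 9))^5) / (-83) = -0.00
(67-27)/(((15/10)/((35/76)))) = 700/57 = 12.28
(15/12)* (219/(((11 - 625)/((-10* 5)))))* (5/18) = 45625/7368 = 6.19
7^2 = 49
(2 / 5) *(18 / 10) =18 / 25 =0.72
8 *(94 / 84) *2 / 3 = 376 / 63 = 5.97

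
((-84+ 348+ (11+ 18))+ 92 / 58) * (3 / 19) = 46.51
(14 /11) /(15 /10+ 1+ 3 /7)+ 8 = 3804 /451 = 8.43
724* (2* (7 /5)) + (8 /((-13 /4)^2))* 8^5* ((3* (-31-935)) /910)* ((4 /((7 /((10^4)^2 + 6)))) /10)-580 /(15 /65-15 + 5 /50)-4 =-331139480295180554612 /733193825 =-451639756097.48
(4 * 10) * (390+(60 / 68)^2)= 4517400 / 289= 15631.14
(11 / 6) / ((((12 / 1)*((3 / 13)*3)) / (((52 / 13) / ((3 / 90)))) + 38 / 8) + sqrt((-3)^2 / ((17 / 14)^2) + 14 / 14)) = 517827310 / 944849403-6320600*sqrt(2053) / 944849403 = 0.24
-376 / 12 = -94 / 3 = -31.33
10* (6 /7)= 60 /7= 8.57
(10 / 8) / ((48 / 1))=5 / 192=0.03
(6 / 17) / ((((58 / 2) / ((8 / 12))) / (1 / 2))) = 2 / 493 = 0.00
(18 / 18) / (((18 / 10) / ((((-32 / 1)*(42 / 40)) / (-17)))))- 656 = -33400 / 51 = -654.90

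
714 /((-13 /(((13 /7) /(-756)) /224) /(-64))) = -17 /441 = -0.04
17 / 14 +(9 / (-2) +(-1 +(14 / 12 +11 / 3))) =23 / 42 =0.55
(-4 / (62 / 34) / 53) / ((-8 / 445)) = 7565 / 3286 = 2.30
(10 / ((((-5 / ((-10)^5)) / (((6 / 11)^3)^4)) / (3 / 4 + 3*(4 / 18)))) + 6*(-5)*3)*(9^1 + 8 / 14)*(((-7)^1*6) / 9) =-14931907711181580 / 3138428376721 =-4757.77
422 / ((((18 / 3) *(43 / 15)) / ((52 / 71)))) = 54860 / 3053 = 17.97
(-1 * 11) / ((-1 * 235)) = 11 / 235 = 0.05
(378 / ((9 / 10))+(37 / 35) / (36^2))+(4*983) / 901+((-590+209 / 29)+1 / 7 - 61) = -37128507661 / 169315920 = -219.29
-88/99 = -8/9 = -0.89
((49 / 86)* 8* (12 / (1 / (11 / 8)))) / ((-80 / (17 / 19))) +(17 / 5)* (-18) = -405501 / 6536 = -62.04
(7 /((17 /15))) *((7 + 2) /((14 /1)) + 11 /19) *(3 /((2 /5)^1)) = 73125 /1292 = 56.60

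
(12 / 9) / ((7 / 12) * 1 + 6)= 16 / 79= 0.20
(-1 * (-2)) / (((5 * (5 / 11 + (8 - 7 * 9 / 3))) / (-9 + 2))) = 77 / 345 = 0.22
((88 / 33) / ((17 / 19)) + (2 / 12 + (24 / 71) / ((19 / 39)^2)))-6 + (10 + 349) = 311606915 / 871454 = 357.57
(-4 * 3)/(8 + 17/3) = -36/41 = -0.88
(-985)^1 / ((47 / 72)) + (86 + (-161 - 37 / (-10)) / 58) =-38863171 / 27260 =-1425.65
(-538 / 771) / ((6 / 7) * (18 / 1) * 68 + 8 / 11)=-20713 / 31163820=-0.00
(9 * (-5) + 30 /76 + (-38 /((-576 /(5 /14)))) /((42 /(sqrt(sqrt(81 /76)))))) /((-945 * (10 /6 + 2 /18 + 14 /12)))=-19^(3 /4) * sqrt(2) /62826624 + 113 /7049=0.02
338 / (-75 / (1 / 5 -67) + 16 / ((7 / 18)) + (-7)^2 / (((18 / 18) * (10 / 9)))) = 1975610 / 504807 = 3.91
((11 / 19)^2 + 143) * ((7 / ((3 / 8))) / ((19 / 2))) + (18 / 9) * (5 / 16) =15488503 / 54872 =282.27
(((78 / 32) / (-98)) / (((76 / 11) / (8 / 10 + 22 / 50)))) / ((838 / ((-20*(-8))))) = -13299 / 15603560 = -0.00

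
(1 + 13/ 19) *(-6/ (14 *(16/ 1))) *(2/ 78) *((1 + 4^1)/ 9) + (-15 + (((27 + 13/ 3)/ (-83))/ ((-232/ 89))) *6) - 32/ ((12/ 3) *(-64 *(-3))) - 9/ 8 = -573006025/ 37455327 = -15.30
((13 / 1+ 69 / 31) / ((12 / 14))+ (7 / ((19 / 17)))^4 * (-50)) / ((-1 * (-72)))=-466133721179 / 436314708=-1068.34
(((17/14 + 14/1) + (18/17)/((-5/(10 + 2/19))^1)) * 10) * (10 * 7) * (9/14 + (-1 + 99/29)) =107898015/3857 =27974.60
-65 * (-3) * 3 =585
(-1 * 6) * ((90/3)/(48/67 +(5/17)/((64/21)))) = -4373760/19753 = -221.42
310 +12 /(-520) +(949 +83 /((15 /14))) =521213 /390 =1336.44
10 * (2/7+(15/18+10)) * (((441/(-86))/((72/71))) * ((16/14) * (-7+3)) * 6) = 663140/43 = 15421.86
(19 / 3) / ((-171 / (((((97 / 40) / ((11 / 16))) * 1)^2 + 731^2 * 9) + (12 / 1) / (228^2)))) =-63022004712877 / 353816100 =-178120.79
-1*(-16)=16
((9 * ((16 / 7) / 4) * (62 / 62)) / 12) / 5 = 3 / 35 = 0.09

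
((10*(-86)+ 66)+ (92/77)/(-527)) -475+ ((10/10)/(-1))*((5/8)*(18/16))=-3297496007/2597056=-1269.71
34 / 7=4.86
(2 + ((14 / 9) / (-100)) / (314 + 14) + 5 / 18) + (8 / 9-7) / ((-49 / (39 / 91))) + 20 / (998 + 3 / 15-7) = 7023461741 / 2986981200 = 2.35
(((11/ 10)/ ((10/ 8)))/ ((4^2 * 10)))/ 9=11/ 18000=0.00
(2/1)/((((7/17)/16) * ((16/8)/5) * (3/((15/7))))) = 6800/49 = 138.78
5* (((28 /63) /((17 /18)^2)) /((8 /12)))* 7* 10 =261.59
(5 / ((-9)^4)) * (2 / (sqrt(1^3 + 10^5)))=10 * sqrt(100001) / 656106561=0.00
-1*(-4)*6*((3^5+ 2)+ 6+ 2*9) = 6456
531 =531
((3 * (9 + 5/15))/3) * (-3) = -28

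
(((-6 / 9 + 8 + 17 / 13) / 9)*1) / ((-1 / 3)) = -337 / 117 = -2.88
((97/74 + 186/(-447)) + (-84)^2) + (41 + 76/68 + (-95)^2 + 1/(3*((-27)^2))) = 6609807735443/409935654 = 16124.01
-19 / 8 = -2.38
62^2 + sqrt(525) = 5 * sqrt(21) + 3844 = 3866.91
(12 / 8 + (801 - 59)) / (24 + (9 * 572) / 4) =1487 / 2622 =0.57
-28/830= -14/415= -0.03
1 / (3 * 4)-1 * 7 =-83 / 12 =-6.92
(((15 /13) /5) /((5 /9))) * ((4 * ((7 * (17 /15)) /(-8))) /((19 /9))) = -9639 /12350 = -0.78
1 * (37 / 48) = 37 / 48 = 0.77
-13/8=-1.62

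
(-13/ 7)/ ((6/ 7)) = -13/ 6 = -2.17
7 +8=15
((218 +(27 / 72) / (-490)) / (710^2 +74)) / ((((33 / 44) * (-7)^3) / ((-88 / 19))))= 0.00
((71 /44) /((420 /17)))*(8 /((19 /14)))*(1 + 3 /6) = 1207 /2090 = 0.58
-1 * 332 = -332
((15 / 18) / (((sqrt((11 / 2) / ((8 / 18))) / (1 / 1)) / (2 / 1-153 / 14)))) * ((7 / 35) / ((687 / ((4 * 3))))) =-250 * sqrt(22) / 158697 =-0.01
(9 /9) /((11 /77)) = 7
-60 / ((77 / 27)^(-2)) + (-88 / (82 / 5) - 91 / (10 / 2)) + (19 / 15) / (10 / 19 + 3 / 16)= -1102118533 / 2161971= -509.77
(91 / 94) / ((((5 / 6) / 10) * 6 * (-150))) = -91 / 7050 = -0.01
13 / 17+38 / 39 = 1.74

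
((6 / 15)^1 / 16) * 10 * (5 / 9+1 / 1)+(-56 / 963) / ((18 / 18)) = 637 / 1926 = 0.33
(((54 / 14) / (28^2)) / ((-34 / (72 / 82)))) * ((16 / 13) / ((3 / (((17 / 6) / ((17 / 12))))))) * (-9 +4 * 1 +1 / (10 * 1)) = 0.00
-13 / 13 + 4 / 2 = 1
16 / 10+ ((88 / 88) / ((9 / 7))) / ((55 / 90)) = 158 / 55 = 2.87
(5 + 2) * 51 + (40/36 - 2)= 356.11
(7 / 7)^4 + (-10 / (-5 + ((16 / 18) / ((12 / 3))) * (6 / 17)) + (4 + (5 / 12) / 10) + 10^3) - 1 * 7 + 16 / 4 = 6048539 / 6024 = 1004.07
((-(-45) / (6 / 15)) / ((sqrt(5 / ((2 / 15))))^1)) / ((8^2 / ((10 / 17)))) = 75* sqrt(6) / 1088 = 0.17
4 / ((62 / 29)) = 58 / 31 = 1.87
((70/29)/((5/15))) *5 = 36.21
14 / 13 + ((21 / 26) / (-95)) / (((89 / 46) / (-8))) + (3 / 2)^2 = 3.36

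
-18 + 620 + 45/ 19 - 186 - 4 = 7873/ 19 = 414.37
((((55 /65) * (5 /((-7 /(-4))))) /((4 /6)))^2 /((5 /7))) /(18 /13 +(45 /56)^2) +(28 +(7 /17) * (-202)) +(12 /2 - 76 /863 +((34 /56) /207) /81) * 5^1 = -47155313601421 /2849474723004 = -16.55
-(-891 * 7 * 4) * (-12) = -299376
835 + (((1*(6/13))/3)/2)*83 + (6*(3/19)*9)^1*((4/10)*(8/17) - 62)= 6599946/20995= 314.36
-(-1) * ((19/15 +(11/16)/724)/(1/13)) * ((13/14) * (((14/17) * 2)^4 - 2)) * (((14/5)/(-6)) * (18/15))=-8331016162963/181407612000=-45.92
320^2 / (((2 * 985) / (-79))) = -808960 / 197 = -4106.40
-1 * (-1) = 1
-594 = -594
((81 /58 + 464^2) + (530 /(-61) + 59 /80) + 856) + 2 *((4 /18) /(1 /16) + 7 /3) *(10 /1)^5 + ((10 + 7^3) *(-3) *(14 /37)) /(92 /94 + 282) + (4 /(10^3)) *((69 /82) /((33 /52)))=14072479317716739847 /10095601626000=1393921.81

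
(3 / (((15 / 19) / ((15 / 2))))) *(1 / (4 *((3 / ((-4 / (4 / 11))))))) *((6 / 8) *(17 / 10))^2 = -543609 / 12800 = -42.47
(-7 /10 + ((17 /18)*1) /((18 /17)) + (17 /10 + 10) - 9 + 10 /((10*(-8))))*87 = 51997 /216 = 240.73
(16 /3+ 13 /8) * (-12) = -167 /2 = -83.50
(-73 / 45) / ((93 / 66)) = -1606 / 1395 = -1.15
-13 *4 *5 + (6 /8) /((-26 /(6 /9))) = -13521 /52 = -260.02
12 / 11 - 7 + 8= 23 / 11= 2.09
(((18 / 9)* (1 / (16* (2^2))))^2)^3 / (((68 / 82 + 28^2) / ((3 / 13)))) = 41 / 149720412454912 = 0.00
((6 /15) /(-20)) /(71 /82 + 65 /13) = -41 /12025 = -0.00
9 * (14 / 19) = 126 / 19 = 6.63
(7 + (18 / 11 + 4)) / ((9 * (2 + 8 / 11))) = 139 / 270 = 0.51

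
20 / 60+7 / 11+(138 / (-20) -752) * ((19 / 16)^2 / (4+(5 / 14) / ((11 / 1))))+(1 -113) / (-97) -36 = -253816381571 / 848136960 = -299.26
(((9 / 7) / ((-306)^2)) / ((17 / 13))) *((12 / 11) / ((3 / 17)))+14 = 2803891 / 200277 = 14.00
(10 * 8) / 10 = 8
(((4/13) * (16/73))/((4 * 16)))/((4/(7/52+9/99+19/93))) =22865/201932016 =0.00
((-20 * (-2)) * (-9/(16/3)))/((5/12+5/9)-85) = 486/605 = 0.80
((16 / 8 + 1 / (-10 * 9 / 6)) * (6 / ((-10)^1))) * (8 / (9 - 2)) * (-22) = 5104 / 175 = 29.17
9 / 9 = 1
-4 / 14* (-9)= 18 / 7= 2.57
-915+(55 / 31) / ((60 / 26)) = -170047 / 186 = -914.23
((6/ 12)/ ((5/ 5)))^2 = 1/ 4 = 0.25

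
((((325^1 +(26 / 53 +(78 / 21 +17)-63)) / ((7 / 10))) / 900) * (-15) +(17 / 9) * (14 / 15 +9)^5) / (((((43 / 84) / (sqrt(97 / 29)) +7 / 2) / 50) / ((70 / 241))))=493121541472508791696 / 646426538649225-2230615009816734488 * sqrt(2813) / 1939279615947675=701836.84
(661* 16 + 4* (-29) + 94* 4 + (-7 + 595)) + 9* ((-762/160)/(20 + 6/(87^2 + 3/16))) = 737771549739/64592960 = 11421.86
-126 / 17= -7.41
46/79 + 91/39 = 691/237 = 2.92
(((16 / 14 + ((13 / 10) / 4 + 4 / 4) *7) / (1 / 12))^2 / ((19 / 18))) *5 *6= 2067660027 / 4655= 444180.46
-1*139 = -139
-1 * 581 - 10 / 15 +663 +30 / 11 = 2774 / 33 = 84.06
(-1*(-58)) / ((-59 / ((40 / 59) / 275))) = -464 / 191455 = -0.00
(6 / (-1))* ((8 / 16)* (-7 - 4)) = 33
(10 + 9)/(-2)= -19/2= -9.50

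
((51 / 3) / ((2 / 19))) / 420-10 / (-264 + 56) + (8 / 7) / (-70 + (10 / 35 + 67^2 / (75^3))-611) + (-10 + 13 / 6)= -2538959637013 / 342990878685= -7.40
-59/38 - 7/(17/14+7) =-10509/4370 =-2.40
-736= -736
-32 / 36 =-8 / 9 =-0.89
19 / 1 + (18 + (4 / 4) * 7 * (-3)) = 16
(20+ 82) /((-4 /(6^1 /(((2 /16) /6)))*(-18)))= 408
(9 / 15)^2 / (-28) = -0.01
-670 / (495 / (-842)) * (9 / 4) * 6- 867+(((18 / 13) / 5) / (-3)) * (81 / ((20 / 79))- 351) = 103828743 / 7150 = 14521.50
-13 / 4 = -3.25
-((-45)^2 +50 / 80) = -16205 / 8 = -2025.62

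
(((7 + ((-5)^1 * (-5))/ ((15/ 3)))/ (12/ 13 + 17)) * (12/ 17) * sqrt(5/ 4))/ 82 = 468 * sqrt(5)/ 162401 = 0.01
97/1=97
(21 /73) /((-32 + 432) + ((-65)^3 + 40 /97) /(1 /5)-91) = -2037 /9720895496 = -0.00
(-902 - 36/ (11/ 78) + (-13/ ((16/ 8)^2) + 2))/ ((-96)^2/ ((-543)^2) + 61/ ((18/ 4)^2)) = -135269349975/ 355371632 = -380.64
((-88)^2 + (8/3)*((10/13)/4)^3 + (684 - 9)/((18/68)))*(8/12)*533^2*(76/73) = 237478729576/117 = 2029732731.42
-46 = -46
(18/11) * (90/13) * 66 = 9720/13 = 747.69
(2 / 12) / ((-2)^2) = 1 / 24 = 0.04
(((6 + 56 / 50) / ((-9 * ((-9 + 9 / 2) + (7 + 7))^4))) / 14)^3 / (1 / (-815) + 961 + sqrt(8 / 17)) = -1566703971229886464 / 4508836363862418051046224939474253125 + 38359698147328 * sqrt(34) / 901767272772483610209244987894850625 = -0.00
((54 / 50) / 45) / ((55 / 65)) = 39 / 1375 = 0.03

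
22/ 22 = 1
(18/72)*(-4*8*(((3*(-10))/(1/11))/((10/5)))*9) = 11880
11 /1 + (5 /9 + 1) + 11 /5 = 664 /45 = 14.76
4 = 4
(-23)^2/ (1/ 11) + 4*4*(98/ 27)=158681/ 27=5877.07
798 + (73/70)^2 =3915529/4900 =799.09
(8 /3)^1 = 8 /3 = 2.67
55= 55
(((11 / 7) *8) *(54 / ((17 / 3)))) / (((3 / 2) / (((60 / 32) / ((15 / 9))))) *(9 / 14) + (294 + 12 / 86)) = 34056 / 83861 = 0.41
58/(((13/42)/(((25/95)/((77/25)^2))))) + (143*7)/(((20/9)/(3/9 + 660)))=1244594166087/4184180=297452.35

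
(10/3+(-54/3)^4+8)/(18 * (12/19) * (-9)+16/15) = -14960695/14428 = -1036.92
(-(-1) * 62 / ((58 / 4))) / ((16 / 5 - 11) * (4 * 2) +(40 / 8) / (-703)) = -435860 / 6361469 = -0.07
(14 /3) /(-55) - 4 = -674 /165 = -4.08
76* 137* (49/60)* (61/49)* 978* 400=4141060640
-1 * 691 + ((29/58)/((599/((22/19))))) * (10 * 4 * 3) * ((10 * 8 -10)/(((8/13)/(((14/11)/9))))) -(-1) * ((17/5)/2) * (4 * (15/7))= -161221205/239001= -674.56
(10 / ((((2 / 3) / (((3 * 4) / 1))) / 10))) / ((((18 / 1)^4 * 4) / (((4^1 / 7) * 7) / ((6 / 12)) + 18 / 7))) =925 / 20412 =0.05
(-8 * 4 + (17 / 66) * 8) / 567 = -988 / 18711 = -0.05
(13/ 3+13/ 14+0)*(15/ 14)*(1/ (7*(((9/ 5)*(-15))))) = -1105/ 37044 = -0.03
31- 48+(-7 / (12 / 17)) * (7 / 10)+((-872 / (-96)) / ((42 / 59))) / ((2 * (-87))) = -10530097 / 438480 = -24.01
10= 10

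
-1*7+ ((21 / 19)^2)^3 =-243555046 / 47045881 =-5.18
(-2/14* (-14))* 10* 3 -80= -20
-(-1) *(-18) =-18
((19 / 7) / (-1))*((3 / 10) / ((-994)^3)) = 57 / 68747544880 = 0.00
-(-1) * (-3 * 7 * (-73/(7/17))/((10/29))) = 107967/10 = 10796.70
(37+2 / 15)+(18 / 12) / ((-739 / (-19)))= 824101 / 22170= 37.17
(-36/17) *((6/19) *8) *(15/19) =-25920/6137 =-4.22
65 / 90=13 / 18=0.72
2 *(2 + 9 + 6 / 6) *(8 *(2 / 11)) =384 / 11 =34.91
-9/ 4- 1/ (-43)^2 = -16645/ 7396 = -2.25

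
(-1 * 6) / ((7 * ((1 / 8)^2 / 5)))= -1920 / 7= -274.29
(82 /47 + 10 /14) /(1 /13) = 10517 /329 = 31.97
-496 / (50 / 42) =-10416 / 25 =-416.64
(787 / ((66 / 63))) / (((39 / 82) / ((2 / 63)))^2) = 10583576 / 3162159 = 3.35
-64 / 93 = -0.69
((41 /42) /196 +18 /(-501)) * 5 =-212725 /1374744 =-0.15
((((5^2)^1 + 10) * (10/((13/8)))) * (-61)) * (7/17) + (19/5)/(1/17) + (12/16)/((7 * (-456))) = -25138563057/4702880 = -5345.35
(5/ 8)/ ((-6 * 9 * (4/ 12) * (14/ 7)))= -0.02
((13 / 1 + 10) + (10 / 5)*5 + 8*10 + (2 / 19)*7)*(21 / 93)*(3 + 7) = 151270 / 589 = 256.83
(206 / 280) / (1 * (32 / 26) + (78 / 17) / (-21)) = 22763 / 31320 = 0.73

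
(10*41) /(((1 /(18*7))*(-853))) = -51660 /853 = -60.56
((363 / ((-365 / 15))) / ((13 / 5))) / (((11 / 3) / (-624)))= 976.44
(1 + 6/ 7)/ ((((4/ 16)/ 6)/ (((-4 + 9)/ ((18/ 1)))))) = 260/ 21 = 12.38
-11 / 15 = -0.73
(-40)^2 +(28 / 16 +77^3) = 1832539 / 4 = 458134.75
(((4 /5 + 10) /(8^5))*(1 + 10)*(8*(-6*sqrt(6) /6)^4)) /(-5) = -2673 /12800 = -0.21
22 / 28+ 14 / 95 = 1241 / 1330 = 0.93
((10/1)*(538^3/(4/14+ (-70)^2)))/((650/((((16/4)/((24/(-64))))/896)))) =-19465109/3344445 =-5.82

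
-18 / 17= -1.06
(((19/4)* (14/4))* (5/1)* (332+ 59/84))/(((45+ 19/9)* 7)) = 7964895/94976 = 83.86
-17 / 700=-0.02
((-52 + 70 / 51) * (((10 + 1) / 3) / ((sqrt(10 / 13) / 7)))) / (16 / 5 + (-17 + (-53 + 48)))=99407 * sqrt(130) / 14382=78.81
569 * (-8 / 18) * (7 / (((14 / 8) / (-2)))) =18208 / 9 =2023.11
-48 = -48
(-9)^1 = -9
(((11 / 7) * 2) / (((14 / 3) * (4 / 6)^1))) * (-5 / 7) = -495 / 686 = -0.72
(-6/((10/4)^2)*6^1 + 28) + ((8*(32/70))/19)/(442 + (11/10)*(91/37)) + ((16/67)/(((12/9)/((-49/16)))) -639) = -90511243975151/146622485100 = -617.31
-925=-925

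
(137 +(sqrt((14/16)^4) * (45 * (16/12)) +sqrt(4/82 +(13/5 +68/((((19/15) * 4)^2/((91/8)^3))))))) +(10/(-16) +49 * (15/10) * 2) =sqrt(242431079346390)/249280 +5269/16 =391.77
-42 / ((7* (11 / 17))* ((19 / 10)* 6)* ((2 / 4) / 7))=-2380 / 209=-11.39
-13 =-13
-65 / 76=-0.86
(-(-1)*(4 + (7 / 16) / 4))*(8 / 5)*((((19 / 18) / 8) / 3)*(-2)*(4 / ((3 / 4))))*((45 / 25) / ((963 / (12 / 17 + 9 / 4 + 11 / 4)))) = -484709 / 14733900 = -0.03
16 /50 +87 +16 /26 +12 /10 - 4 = 27669 /325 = 85.14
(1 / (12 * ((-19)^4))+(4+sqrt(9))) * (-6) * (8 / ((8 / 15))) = -164204475 / 260642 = -630.00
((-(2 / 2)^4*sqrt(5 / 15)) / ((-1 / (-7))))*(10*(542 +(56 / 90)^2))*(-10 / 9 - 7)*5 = 1122497348*sqrt(3) / 2187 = 888990.60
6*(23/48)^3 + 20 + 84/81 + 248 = 14913173/55296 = 269.70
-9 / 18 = -0.50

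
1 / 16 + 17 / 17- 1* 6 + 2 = -47 / 16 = -2.94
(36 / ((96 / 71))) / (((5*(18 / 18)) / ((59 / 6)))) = 4189 / 80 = 52.36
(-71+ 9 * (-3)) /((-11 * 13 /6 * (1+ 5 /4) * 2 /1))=392 /429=0.91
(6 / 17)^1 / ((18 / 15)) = 5 / 17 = 0.29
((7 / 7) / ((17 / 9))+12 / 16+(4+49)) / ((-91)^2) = 3691 / 563108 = 0.01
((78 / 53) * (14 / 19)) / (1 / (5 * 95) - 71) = -6825 / 446843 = -0.02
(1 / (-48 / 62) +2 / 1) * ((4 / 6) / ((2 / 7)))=119 / 72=1.65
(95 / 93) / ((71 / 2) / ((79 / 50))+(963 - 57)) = 7505 / 6821457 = 0.00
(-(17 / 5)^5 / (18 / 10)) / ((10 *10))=-1419857 / 562500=-2.52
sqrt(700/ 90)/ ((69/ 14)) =14 * sqrt(70)/ 207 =0.57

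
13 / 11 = 1.18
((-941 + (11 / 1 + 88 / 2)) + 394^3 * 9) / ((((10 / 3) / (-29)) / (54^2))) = -13964881286124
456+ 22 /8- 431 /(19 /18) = 3833 /76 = 50.43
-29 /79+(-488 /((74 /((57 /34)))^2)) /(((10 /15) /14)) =-351742729 /62511278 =-5.63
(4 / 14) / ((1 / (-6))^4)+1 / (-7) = 2591 / 7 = 370.14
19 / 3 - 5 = 4 / 3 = 1.33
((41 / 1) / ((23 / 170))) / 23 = 6970 / 529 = 13.18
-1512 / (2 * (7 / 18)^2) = -34992 / 7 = -4998.86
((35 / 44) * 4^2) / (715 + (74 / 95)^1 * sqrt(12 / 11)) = 903402500 / 50751796163 - 1968400 * sqrt(33) / 558269757793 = 0.02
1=1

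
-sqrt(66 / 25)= -1.62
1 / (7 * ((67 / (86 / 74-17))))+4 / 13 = 61794 / 225589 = 0.27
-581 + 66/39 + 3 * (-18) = -8233/13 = -633.31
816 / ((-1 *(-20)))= 204 / 5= 40.80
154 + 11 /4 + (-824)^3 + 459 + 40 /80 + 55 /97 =-217076535587 /388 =-559475607.18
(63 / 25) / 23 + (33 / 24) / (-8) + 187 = 6879307 / 36800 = 186.94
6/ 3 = 2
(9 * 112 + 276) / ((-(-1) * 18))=71.33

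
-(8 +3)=-11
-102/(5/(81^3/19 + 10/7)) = -379468254/665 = -570628.95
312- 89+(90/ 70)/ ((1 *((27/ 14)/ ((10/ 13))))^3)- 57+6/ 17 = 13594748692/ 81682263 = 166.43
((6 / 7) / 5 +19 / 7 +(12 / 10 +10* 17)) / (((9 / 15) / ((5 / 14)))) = 10155 / 98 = 103.62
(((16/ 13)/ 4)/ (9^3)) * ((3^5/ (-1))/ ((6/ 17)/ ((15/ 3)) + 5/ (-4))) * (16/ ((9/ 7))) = 152320/ 140751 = 1.08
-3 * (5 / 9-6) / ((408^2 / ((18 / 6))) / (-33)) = -539 / 55488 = -0.01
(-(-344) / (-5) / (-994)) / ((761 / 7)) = 172 / 270155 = 0.00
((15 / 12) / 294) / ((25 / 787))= 787 / 5880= 0.13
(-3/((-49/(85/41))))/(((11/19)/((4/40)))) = 969/44198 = 0.02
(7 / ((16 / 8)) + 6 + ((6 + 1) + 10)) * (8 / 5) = 212 / 5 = 42.40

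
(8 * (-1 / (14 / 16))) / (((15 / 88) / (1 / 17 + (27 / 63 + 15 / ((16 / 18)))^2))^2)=-30842455701761209 / 1092875175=-28221389.24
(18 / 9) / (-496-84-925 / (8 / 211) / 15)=-48 / 52955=-0.00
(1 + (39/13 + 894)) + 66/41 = 36884/41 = 899.61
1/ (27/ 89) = 89/ 27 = 3.30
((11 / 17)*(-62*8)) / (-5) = 5456 / 85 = 64.19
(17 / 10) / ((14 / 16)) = 68 / 35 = 1.94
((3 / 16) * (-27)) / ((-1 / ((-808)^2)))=3305124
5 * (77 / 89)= 385 / 89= 4.33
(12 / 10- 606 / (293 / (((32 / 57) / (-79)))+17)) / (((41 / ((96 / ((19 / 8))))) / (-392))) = -469.44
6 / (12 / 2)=1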